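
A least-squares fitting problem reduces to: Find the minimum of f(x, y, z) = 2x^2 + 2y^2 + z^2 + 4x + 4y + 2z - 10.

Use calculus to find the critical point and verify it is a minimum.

f(x,y,z) = 2x^2 + 2y^2 + z^2 + 4x + 4y + 2z - 10
df/dx = 4x + (4) = 0 => x = -1
df/dy = 4y + (4) = 0 => y = -1
df/dz = 2z + (2) = 0 => z = -1
f(-1,-1,-1) = 2*(-1)^2 + 2*(-1)^2 + 1*(-1)^2 + 4*(-1) + 4*(-1) + 2*(-1) + -10 = -15
Hessian is diagonal with entries 4, 4, 2 > 0, confirmed minimum.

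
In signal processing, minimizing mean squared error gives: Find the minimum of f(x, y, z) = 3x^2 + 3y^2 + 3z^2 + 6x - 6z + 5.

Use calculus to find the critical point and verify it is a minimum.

f(x,y,z) = 3x^2 + 3y^2 + 3z^2 + 6x - 6z + 5
df/dx = 6x + (6) = 0 => x = -1
df/dy = 6y + (0) = 0 => y = 0
df/dz = 6z + (-6) = 0 => z = 1
f(-1,0,1) = 3*(-1)^2 + 3*(0)^2 + 3*(1)^2 + 6*(-1) + -6*(1) + 5 = -1
Hessian is diagonal with entries 6, 6, 6 > 0, confirmed minimum.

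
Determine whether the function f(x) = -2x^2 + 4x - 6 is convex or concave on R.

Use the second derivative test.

f(x) = -2x^2 + 4x - 6
f'(x) = -4x + 4
f''(x) = -4
Since f''(x) = -4 < 0 for all x, f is concave on R.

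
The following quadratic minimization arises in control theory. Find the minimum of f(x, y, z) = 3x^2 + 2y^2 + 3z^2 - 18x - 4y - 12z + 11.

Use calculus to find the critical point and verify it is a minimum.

f(x,y,z) = 3x^2 + 2y^2 + 3z^2 - 18x - 4y - 12z + 11
df/dx = 6x + (-18) = 0 => x = 3
df/dy = 4y + (-4) = 0 => y = 1
df/dz = 6z + (-12) = 0 => z = 2
f(3,1,2) = 3*(3)^2 + 2*(1)^2 + 3*(2)^2 + -18*(3) + -4*(1) + -12*(2) + 11 = -30
Hessian is diagonal with entries 6, 4, 6 > 0, confirmed minimum.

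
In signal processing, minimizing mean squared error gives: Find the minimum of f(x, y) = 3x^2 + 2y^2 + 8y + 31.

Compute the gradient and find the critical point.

f(x,y) = 3x^2 + 2y^2 + 8y + 31
df/dx = 6x + (0) = 0  =>  x = 0
df/dy = 4y + (8) = 0  =>  y = -2
f(0, -2) = 3*(0)^2 + 2*(-2)^2 + 8*(-2) + 31 = 23
Hessian is diagonal with entries 6, 4 > 0, so this is a minimum.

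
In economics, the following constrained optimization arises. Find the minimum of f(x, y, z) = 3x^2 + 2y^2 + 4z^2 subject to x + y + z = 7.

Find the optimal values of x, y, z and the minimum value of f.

Using Lagrange multipliers on f = 3x^2 + 2y^2 + 4z^2 with constraint x + y + z = 7:
Conditions: 2*3*x = lambda, 2*2*y = lambda, 2*4*z = lambda
So x = lambda/6, y = lambda/4, z = lambda/8
Substituting into constraint: lambda * (13/24) = 7
lambda = 168/13
x = 28/13, y = 42/13, z = 21/13
Minimum value = 588/13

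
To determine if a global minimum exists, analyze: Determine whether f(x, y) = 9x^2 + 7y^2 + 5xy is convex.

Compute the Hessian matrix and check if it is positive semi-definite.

f(x,y) = 9x^2 + 7y^2 + 5xy
Hessian H = [[18, 5], [5, 14]]
trace(H) = 32, det(H) = 227
Eigenvalues: (32 +/- sqrt(116)) / 2 = 21.39, 10.61
Since both eigenvalues > 0, f is convex.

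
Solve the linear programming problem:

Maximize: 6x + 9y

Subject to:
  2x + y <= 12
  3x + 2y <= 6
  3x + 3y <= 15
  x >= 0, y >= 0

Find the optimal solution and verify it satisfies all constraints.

Feasible vertices: (0, 0), (0, 3), (2, 0)
Objective 6x + 9y at each vertex:
  (0, 0): 0
  (0, 3): 27
  (2, 0): 12
Maximum is 27 at (0, 3).
Verify constraints at (x, y) = (0, 3):
  2*0 + 1*3 = 3 <= 12
  3*0 + 2*3 = 6 <= 6 (active)
  3*0 + 3*3 = 9 <= 15
  x = 0 >= 0, y = 3 >= 0. All constraints satisfied.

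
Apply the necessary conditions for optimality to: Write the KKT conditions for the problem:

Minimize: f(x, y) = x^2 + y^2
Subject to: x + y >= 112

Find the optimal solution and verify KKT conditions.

KKT conditions for min x^2 + y^2 s.t. x + y >= 112:
Stationarity: 2x = mu, 2y = mu
So x = y = mu/2.
Complementary slackness: mu*(x + y - 112) = 0
Primal feasibility: x + y >= 112; dual feasibility: mu >= 0
If mu = 0 then x = y = 0, but 0 + 0 < 112 is infeasible, so the constraint is active.
Constraint active: x + y = 2*(mu/2) = 112 => mu = 112
x = y = 56, f = 6272
Verify: stationarity 2*56 = 112 = mu; primal 56 + 56 = 112 >= 112; dual mu = 112 >= 0; complementary slackness 112*(112 - 112) = 0. All KKT conditions hold.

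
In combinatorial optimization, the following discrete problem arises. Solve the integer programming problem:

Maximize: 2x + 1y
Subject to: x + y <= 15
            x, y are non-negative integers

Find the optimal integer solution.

Objective: 2x + 1y, constraint: x + y <= 15
Coefficient of x is 2 >= coefficient of y is 1, so allocate the entire budget to x.
Optimal: x = 15, y = 0, value = 30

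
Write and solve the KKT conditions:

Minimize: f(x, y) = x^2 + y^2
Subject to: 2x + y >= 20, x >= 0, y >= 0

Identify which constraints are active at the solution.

KKT conditions for min x^2 + y^2 s.t. 2x + 1y >= 20, x >= 0, y >= 0:
Stationarity: 2x = mu*2 + mu_x, 2y = mu*1 + mu_y, with mu, mu_x, mu_y >= 0
Complementary slackness: mu*(2x + y - 20) = 0, mu_x*x = 0, mu_y*y = 0
(0, 0) is infeasible (2*0 + 1*0 < 20), so if mu = 0 stationarity would force x = mu_x/2 >= 0, y = mu_y/2 >= 0 with mu_x*x = mu_y*y = 0, i.e. x = y = 0: contradiction. Hence mu > 0 and 2x + y = 20 is active.
Try x > 0, y > 0 (so mu_x = mu_y = 0): x = 2*mu/2, y = 1*mu/2
Substitute: 2*(2*mu/2) + 1*(1*mu/2) = 20
  mu*5/2 = 20 => mu = 8
x* = 8 > 0, y* = 4 > 0, consistent with mu_x = mu_y = 0.
f is convex and the constraints are linear, so this KKT point is the global minimum.
f* = 80
Active constraints: 2x + y >= 20 (holds with equality, mu = 8 > 0); x >= 0 and y >= 0 are inactive (mu_x = mu_y = 0).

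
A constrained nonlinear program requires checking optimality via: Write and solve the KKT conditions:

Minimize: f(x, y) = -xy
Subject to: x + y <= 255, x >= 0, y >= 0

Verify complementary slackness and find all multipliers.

Problem: min -xy s.t. x + y <= 255 (multiplier lambda), x >= 0 (mu_x), y >= 0 (mu_y)
KKT stationarity: -y + lambda - mu_x = 0, -x + lambda - mu_y = 0, with lambda, mu_x, mu_y >= 0
Complementary slackness: lambda*(x + y - 255) = 0, mu_x*x = 0, mu_y*y = 0
If lambda = 0: y = -mu_x <= 0 and x = -mu_y <= 0 force x = y = 0 with f = 0; but x = y = 255/2 is feasible with f = -65025/4 < 0, so this is not the minimum. Hence lambda > 0 and x + y = 255.
Try x > 0, y > 0 (so mu_x = mu_y = 0): y = lambda, x = lambda => x = y = lambda
x + y = 255 => 2*lambda = 255 => lambda = 255/2
x* = y* = 255/2 > 0, consistent with mu_x = mu_y = 0.
(Any feasible point with x = 0 or y = 0 has f = 0 > -65025/4, so the minimum is not on those boundaries.)
min(-xy) = -65025/4 (i.e. max xy = 65025/4)
Multipliers: lambda = 255/2, mu_x = 0, mu_y = 0
Complementary slackness: lambda*(x + y - 255) = 255/2*(255/2 + 255/2 - 255) = 0, mu_x*x = 0*255/2 = 0, mu_y*y = 0*255/2 = 0. Satisfied.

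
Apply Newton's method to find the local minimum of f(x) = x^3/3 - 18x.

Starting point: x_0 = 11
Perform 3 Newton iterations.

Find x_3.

f(x) = x^3/3 - 18x
f'(x) = x^2 - 18, f''(x) = 2x
Newton update: x_{n+1} = x_n - (x_n^2 - 18)/(2*x_n)
Step 1: x_0 = 11, f'=103, f''=22, x_1 = 139/22
Step 2: x_1 = 139/22, f'=10609/484, f''=139/11, x_2 = 28033/6116
Step 3: x_2 = 28033/6116, f'=112550881/37405456, f''=28033/3058, x_3 = 1459147297/342899656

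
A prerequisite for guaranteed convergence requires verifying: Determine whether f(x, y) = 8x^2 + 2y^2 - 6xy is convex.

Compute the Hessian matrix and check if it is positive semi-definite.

f(x,y) = 8x^2 + 2y^2 - 6xy
Hessian H = [[16, -6], [-6, 4]]
trace(H) = 20, det(H) = 28
Eigenvalues: (20 +/- sqrt(288)) / 2 = 18.49, 1.515
Since both eigenvalues > 0, f is convex.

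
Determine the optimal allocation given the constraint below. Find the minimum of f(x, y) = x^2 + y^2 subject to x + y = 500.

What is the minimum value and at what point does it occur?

Substitute y = 500 - x into f(x,y) = x^2 + y^2:
g(x) = x^2 + (500 - x)^2 = 2x^2 - 1000x + 250000
g'(x) = 4x - 1000 = 0  =>  x = 250
y = 500 - 250 = 250
Minimum value = 250^2 + 250^2 = 125000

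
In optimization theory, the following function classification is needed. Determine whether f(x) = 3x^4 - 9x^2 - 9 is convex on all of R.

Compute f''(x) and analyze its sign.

f(x) = 3x^4 - 9x^2 - 9
f'(x) = 12x^3 + -18x
f''(x) = 36x^2 + -18
f''(0) = -18 < 0, so not convex near x = 0
Therefore, f is not globally convex on R.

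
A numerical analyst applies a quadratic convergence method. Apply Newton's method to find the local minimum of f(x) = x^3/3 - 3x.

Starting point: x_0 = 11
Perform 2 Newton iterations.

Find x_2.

f(x) = x^3/3 - 3x
f'(x) = x^2 - 3, f''(x) = 2x
Newton update: x_{n+1} = x_n - (x_n^2 - 3)/(2*x_n)
Step 1: x_0 = 11, f'=118, f''=22, x_1 = 62/11
Step 2: x_1 = 62/11, f'=3481/121, f''=124/11, x_2 = 4207/1364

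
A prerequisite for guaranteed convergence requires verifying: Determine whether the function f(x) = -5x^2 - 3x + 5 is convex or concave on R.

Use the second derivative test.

f(x) = -5x^2 - 3x + 5
f'(x) = -10x - 3
f''(x) = -10
Since f''(x) = -10 < 0 for all x, f is concave on R.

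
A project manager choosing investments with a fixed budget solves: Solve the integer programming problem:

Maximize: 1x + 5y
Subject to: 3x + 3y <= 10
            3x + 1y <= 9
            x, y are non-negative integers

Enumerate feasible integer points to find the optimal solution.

Constraint 1: 3x + 3y <= 10
Constraint 2: 3x + 1y <= 9
Feasible x range (need y >= 0): 0 <= x <= min(10/3, 9/3) => x in {0, ..., 3}.
Enumerate feasible integer points row by row (the coefficient of y is 5 > 0, so for each x the largest feasible y gives the best value):
  x = 0: y <= min((10 - 3*0)/3, (9 - 3*0)/1) => y in {0, ..., 3}; best 1*0 + 5*3 = 15
  x = 1: y <= min((10 - 3*1)/3, (9 - 3*1)/1) => y in {0, ..., 2}; best 1*1 + 5*2 = 11
  x = 2: y <= min((10 - 3*2)/3, (9 - 3*2)/1) => y in {0, ..., 1}; best 1*2 + 5*1 = 7
  x = 3: y <= min((10 - 3*3)/3, (9 - 3*3)/1) => y in {0}; best 1*3 + 5*0 = 3
The maximum 1x + 5y = 15 is achieved at x = 0, y = 3.
Check: 3*0 + 3*3 = 9 <= 10 and 3*0 + 1*3 = 3 <= 9.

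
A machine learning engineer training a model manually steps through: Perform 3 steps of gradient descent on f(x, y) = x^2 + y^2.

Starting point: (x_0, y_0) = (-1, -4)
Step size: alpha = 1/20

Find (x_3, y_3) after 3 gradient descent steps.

f(x,y) = x^2 + y^2
grad_x = 2x + 0y, grad_y = 2y + 0x
Step 1: grad = (-2, -8), (-9/10, -18/5)
Step 2: grad = (-9/5, -36/5), (-81/100, -81/25)
Step 3: grad = (-81/50, -162/25), (-729/1000, -729/250)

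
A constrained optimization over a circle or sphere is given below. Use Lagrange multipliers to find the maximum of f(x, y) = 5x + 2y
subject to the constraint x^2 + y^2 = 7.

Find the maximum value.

Set up Lagrange conditions: grad f = lambda * grad g
  5 = 2*lambda*x
  2 = 2*lambda*y
From these: x/y = 5/2, so x = 5t, y = 2t for some t.
Substitute into constraint: (5t)^2 + (2t)^2 = 7
  t^2 * 29 = 7
  t = sqrt(7/29)
Maximum = 5*x + 2*y = (5^2 + 2^2)*t = 29 * sqrt(7/29) = sqrt(203)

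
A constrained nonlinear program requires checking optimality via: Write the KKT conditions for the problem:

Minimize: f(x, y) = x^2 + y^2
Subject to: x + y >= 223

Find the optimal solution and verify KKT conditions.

KKT conditions for min x^2 + y^2 s.t. x + y >= 223:
Stationarity: 2x = mu, 2y = mu
So x = y = mu/2.
Complementary slackness: mu*(x + y - 223) = 0
Primal feasibility: x + y >= 223; dual feasibility: mu >= 0
If mu = 0 then x = y = 0, but 0 + 0 < 223 is infeasible, so the constraint is active.
Constraint active: x + y = 2*(mu/2) = 223 => mu = 223
x = y = 223/2, f = 49729/2
Verify: stationarity 2*(223/2) = 223 = mu; primal 223/2 + 223/2 = 223 >= 223; dual mu = 223 >= 0; complementary slackness 223*(223 - 223) = 0. All KKT conditions hold.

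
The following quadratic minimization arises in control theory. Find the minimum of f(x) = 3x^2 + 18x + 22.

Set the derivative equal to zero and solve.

f(x) = 3x^2 + 18x + 22
f'(x) = 6x + (18) = 0
x = -18/6 = -3
f(-3) = -5
Since f''(x) = 6 > 0, this is a minimum.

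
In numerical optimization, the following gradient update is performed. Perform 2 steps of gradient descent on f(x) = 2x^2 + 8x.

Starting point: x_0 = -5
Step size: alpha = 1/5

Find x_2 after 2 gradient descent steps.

f(x) = 2x^2 + 8x, f'(x) = 4x + (8)
Step 1: f'(-5) = -12, x_1 = -5 - 1/5 * -12 = -13/5
Step 2: f'(-13/5) = -12/5, x_2 = -13/5 - 1/5 * -12/5 = -53/25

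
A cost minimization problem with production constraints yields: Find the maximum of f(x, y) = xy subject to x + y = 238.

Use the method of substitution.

Substitute y = 238 - x into f(x,y) = xy:
g(x) = x(238 - x) = 238x - x^2
g'(x) = 238 - 2x = 0  =>  x = 119
y = 238 - 119 = 119
Maximum value = 119 * 119 = 14161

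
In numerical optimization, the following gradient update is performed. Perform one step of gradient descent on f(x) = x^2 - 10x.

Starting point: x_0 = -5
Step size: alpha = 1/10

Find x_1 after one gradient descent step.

f(x) = x^2 - 10x
f'(x) = 2x - 10
f'(-5) = 2*-5 + (-10) = -20
x_1 = x_0 - alpha * f'(x_0) = -5 - 1/10 * -20 = -3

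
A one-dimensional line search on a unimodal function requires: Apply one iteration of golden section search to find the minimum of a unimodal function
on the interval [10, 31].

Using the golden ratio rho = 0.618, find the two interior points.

Golden section search on [10, 31].
Golden ratio rho = 0.618 (approx).
Interior points:
  x_1 = 10 + (1-0.618)*21 = 18.0220
  x_2 = 10 + 0.618*21 = 22.9780
Compare f(x_1) and f(x_2) to determine which subinterval to keep.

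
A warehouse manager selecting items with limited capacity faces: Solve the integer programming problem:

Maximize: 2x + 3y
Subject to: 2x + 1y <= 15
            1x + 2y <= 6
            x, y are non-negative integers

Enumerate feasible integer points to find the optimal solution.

Constraint 1: 2x + 1y <= 15
Constraint 2: 1x + 2y <= 6
Feasible x range (need y >= 0): 0 <= x <= min(15/2, 6/1) => x in {0, ..., 6}.
Enumerate feasible integer points row by row (the coefficient of y is 3 > 0, so for each x the largest feasible y gives the best value):
  x = 0: y <= min((15 - 2*0)/1, (6 - 1*0)/2) => y in {0, ..., 3}; best 2*0 + 3*3 = 9
  x = 1: y <= min((15 - 2*1)/1, (6 - 1*1)/2) => y in {0, ..., 2}; best 2*1 + 3*2 = 8
  x = 2: y <= min((15 - 2*2)/1, (6 - 1*2)/2) => y in {0, ..., 2}; best 2*2 + 3*2 = 10
  x = 3: y <= min((15 - 2*3)/1, (6 - 1*3)/2) => y in {0, ..., 1}; best 2*3 + 3*1 = 9
  x = 4: y <= min((15 - 2*4)/1, (6 - 1*4)/2) => y in {0, ..., 1}; best 2*4 + 3*1 = 11
  x = 5: y <= min((15 - 2*5)/1, (6 - 1*5)/2) => y in {0}; best 2*5 + 3*0 = 10
  x = 6: y <= min((15 - 2*6)/1, (6 - 1*6)/2) => y in {0}; best 2*6 + 3*0 = 12
The maximum 2x + 3y = 12 is achieved at x = 6, y = 0.
Check: 2*6 + 1*0 = 12 <= 15 and 1*6 + 2*0 = 6 <= 6.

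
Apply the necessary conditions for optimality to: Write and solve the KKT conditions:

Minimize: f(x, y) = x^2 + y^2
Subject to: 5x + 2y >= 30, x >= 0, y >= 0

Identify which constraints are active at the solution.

KKT conditions for min x^2 + y^2 s.t. 5x + 2y >= 30, x >= 0, y >= 0:
Stationarity: 2x = mu*5 + mu_x, 2y = mu*2 + mu_y, with mu, mu_x, mu_y >= 0
Complementary slackness: mu*(5x + 2y - 30) = 0, mu_x*x = 0, mu_y*y = 0
(0, 0) is infeasible (5*0 + 2*0 < 30), so if mu = 0 stationarity would force x = mu_x/2 >= 0, y = mu_y/2 >= 0 with mu_x*x = mu_y*y = 0, i.e. x = y = 0: contradiction. Hence mu > 0 and 5x + 2y = 30 is active.
Try x > 0, y > 0 (so mu_x = mu_y = 0): x = 5*mu/2, y = 2*mu/2
Substitute: 5*(5*mu/2) + 2*(2*mu/2) = 30
  mu*29/2 = 30 => mu = 60/29
x* = 150/29 > 0, y* = 60/29 > 0, consistent with mu_x = mu_y = 0.
f is convex and the constraints are linear, so this KKT point is the global minimum.
f* = 900/29
Active constraints: 5x + 2y >= 30 (holds with equality, mu = 60/29 > 0); x >= 0 and y >= 0 are inactive (mu_x = mu_y = 0).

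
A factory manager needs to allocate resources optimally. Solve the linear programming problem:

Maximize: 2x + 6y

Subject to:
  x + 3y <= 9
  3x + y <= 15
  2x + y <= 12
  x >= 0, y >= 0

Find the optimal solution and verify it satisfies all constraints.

Feasible vertices: (0, 0), (0, 3), (9/2, 3/2), (5, 0)
Objective 2x + 6y at each vertex:
  (0, 0): 0
  (0, 3): 18
  (9/2, 3/2): 18
  (5, 0): 10
Maximum is 18 at (0, 3).
Verify constraints at (x, y) = (0, 3):
  1*0 + 3*3 = 9 <= 9 (active)
  3*0 + 1*3 = 3 <= 15
  2*0 + 1*3 = 3 <= 12
  x = 0 >= 0, y = 3 >= 0. All constraints satisfied.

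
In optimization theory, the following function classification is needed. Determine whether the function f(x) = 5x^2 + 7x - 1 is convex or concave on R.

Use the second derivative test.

f(x) = 5x^2 + 7x - 1
f'(x) = 10x + 7
f''(x) = 10
Since f''(x) = 10 > 0 for all x, f is convex on R.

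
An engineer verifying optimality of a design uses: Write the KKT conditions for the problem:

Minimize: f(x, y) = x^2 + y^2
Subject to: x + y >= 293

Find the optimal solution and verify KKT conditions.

KKT conditions for min x^2 + y^2 s.t. x + y >= 293:
Stationarity: 2x = mu, 2y = mu
So x = y = mu/2.
Complementary slackness: mu*(x + y - 293) = 0
Primal feasibility: x + y >= 293; dual feasibility: mu >= 0
If mu = 0 then x = y = 0, but 0 + 0 < 293 is infeasible, so the constraint is active.
Constraint active: x + y = 2*(mu/2) = 293 => mu = 293
x = y = 293/2, f = 85849/2
Verify: stationarity 2*(293/2) = 293 = mu; primal 293/2 + 293/2 = 293 >= 293; dual mu = 293 >= 0; complementary slackness 293*(293 - 293) = 0. All KKT conditions hold.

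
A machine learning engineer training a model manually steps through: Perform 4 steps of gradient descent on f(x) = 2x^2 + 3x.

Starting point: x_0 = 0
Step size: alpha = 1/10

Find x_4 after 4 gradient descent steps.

f(x) = 2x^2 + 3x, f'(x) = 4x + (3)
Step 1: f'(0) = 3, x_1 = 0 - 1/10 * 3 = -3/10
Step 2: f'(-3/10) = 9/5, x_2 = -3/10 - 1/10 * 9/5 = -12/25
Step 3: f'(-12/25) = 27/25, x_3 = -12/25 - 1/10 * 27/25 = -147/250
Step 4: f'(-147/250) = 81/125, x_4 = -147/250 - 1/10 * 81/125 = -408/625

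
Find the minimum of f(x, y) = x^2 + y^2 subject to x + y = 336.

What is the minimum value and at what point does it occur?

Substitute y = 336 - x into f(x,y) = x^2 + y^2:
g(x) = x^2 + (336 - x)^2 = 2x^2 - 672x + 112896
g'(x) = 4x - 672 = 0  =>  x = 168
y = 336 - 168 = 168
Minimum value = 168^2 + 168^2 = 56448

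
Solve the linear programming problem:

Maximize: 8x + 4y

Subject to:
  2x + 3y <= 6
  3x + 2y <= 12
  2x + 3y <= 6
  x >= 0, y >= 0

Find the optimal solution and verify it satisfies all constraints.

Feasible vertices: (0, 0), (0, 2), (3, 0)
Objective 8x + 4y at each vertex:
  (0, 0): 0
  (0, 2): 8
  (3, 0): 24
Maximum is 24 at (3, 0).
Verify constraints at (x, y) = (3, 0):
  2*3 + 3*0 = 6 <= 6 (active)
  3*3 + 2*0 = 9 <= 12
  2*3 + 3*0 = 6 <= 6 (active)
  x = 3 >= 0, y = 0 >= 0. All constraints satisfied.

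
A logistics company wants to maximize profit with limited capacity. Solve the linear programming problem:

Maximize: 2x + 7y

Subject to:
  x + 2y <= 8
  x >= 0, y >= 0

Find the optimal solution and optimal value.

The feasible region has vertices at [(0, 0), (8, 0), (0, 4)].
Checking objective 2x + 7y at each vertex:
  (0, 0): 2*0 + 7*0 = 0
  (8, 0): 2*8 + 7*0 = 16
  (0, 4): 2*0 + 7*4 = 28
Maximum is 28 at (0, 4).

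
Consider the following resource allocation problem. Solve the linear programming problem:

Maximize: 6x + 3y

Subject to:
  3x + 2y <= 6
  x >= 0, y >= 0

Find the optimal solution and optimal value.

The feasible region has vertices at [(0, 0), (2, 0), (0, 3)].
Checking objective 6x + 3y at each vertex:
  (0, 0): 6*0 + 3*0 = 0
  (2, 0): 6*2 + 3*0 = 12
  (0, 3): 6*0 + 3*3 = 9
Maximum is 12 at (2, 0).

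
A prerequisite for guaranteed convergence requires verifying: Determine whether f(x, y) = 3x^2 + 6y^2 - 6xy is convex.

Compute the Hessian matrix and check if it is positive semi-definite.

f(x,y) = 3x^2 + 6y^2 - 6xy
Hessian H = [[6, -6], [-6, 12]]
trace(H) = 18, det(H) = 36
Eigenvalues: (18 +/- sqrt(180)) / 2 = 15.71, 2.292
Since both eigenvalues > 0, f is convex.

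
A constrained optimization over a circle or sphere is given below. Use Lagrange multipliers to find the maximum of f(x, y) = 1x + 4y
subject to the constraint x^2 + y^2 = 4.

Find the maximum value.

Set up Lagrange conditions: grad f = lambda * grad g
  1 = 2*lambda*x
  4 = 2*lambda*y
From these: x/y = 1/4, so x = 1t, y = 4t for some t.
Substitute into constraint: (1t)^2 + (4t)^2 = 4
  t^2 * 17 = 4
  t = sqrt(4/17)
Maximum = 1*x + 4*y = (1^2 + 4^2)*t = 17 * sqrt(4/17) = sqrt(68)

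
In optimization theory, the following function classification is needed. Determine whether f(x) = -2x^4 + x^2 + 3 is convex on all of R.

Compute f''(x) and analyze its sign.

f(x) = -2x^4 + x^2 + 3
f'(x) = -8x^3 + 2x
f''(x) = -24x^2 + 2
f''(x) = -24x^2 + 2 -> -inf as |x| -> inf
Therefore, f is not globally convex on R.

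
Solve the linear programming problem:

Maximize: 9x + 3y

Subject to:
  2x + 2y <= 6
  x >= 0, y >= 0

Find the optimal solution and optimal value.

The feasible region has vertices at [(0, 0), (3, 0), (0, 3)].
Checking objective 9x + 3y at each vertex:
  (0, 0): 9*0 + 3*0 = 0
  (3, 0): 9*3 + 3*0 = 27
  (0, 3): 9*0 + 3*3 = 9
Maximum is 27 at (3, 0).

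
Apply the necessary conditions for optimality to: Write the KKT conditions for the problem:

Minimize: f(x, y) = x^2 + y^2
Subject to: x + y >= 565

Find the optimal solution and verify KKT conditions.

KKT conditions for min x^2 + y^2 s.t. x + y >= 565:
Stationarity: 2x = mu, 2y = mu
So x = y = mu/2.
Complementary slackness: mu*(x + y - 565) = 0
Primal feasibility: x + y >= 565; dual feasibility: mu >= 0
If mu = 0 then x = y = 0, but 0 + 0 < 565 is infeasible, so the constraint is active.
Constraint active: x + y = 2*(mu/2) = 565 => mu = 565
x = y = 565/2, f = 319225/2
Verify: stationarity 2*(565/2) = 565 = mu; primal 565/2 + 565/2 = 565 >= 565; dual mu = 565 >= 0; complementary slackness 565*(565 - 565) = 0. All KKT conditions hold.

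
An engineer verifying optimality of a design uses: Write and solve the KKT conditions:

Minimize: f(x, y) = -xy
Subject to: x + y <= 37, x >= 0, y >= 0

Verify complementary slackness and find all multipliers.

Problem: min -xy s.t. x + y <= 37 (multiplier lambda), x >= 0 (mu_x), y >= 0 (mu_y)
KKT stationarity: -y + lambda - mu_x = 0, -x + lambda - mu_y = 0, with lambda, mu_x, mu_y >= 0
Complementary slackness: lambda*(x + y - 37) = 0, mu_x*x = 0, mu_y*y = 0
If lambda = 0: y = -mu_x <= 0 and x = -mu_y <= 0 force x = y = 0 with f = 0; but x = y = 37/2 is feasible with f = -1369/4 < 0, so this is not the minimum. Hence lambda > 0 and x + y = 37.
Try x > 0, y > 0 (so mu_x = mu_y = 0): y = lambda, x = lambda => x = y = lambda
x + y = 37 => 2*lambda = 37 => lambda = 37/2
x* = y* = 37/2 > 0, consistent with mu_x = mu_y = 0.
(Any feasible point with x = 0 or y = 0 has f = 0 > -1369/4, so the minimum is not on those boundaries.)
min(-xy) = -1369/4 (i.e. max xy = 1369/4)
Multipliers: lambda = 37/2, mu_x = 0, mu_y = 0
Complementary slackness: lambda*(x + y - 37) = 37/2*(37/2 + 37/2 - 37) = 0, mu_x*x = 0*37/2 = 0, mu_y*y = 0*37/2 = 0. Satisfied.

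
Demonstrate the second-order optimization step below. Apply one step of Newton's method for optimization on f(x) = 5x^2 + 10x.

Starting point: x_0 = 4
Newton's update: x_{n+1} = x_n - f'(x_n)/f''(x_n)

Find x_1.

f(x) = 5x^2 + 10x
f'(x) = 10x + (10), f''(x) = 10
Newton step: x_1 = x_0 - f'(x_0)/f''(x_0)
f'(4) = 50
x_1 = 4 - 50/10 = -1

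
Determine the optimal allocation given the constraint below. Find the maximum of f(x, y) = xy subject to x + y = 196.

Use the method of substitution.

Substitute y = 196 - x into f(x,y) = xy:
g(x) = x(196 - x) = 196x - x^2
g'(x) = 196 - 2x = 0  =>  x = 98
y = 196 - 98 = 98
Maximum value = 98 * 98 = 9604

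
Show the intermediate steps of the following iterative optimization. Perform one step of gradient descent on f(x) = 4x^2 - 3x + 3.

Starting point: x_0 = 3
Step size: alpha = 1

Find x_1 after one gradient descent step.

f(x) = 4x^2 - 3x + 3
f'(x) = 8x - 3
f'(3) = 8*3 + (-3) = 21
x_1 = x_0 - alpha * f'(x_0) = 3 - 1 * 21 = -18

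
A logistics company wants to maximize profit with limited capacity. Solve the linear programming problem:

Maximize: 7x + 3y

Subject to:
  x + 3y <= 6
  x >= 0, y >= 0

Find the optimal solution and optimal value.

The feasible region has vertices at [(0, 0), (6, 0), (0, 2)].
Checking objective 7x + 3y at each vertex:
  (0, 0): 7*0 + 3*0 = 0
  (6, 0): 7*6 + 3*0 = 42
  (0, 2): 7*0 + 3*2 = 6
Maximum is 42 at (6, 0).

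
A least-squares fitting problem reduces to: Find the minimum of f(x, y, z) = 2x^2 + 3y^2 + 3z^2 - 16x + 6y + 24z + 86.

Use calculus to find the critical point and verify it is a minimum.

f(x,y,z) = 2x^2 + 3y^2 + 3z^2 - 16x + 6y + 24z + 86
df/dx = 4x + (-16) = 0 => x = 4
df/dy = 6y + (6) = 0 => y = -1
df/dz = 6z + (24) = 0 => z = -4
f(4,-1,-4) = 2*(4)^2 + 3*(-1)^2 + 3*(-4)^2 + -16*(4) + 6*(-1) + 24*(-4) + 86 = 3
Hessian is diagonal with entries 4, 6, 6 > 0, confirmed minimum.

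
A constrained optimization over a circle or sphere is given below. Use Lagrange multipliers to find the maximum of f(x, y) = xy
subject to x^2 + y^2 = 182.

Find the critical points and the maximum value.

Lagrange conditions: y = 2*lambda*x and x = 2*lambda*y
If x = 0 then y = 0, violating the constraint, so x, y != 0.
Dividing: y/x = x/y => x^2 = y^2 => y = x or y = -x
Constraint: 2x^2 = 182 => x^2 = 91 => x = +/-sqrt(91)
Critical points: (sqrt(91), sqrt(91)), (-sqrt(91), -sqrt(91)), (sqrt(91), -sqrt(91)), (-sqrt(91), sqrt(91))
  y = x:  xy = x^2 = 91  at (sqrt(91), sqrt(91)) and (-sqrt(91), -sqrt(91))
  y = -x: xy = -x^2 = -91 at (sqrt(91), -sqrt(91)) and (-sqrt(91), sqrt(91))
Maximum xy = 91 at (sqrt(91), sqrt(91)) and (-sqrt(91), -sqrt(91))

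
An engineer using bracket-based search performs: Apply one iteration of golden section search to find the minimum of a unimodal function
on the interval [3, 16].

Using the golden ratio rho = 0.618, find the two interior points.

Golden section search on [3, 16].
Golden ratio rho = 0.618 (approx).
Interior points:
  x_1 = 3 + (1-0.618)*13 = 7.9660
  x_2 = 3 + 0.618*13 = 11.0340
Compare f(x_1) and f(x_2) to determine which subinterval to keep.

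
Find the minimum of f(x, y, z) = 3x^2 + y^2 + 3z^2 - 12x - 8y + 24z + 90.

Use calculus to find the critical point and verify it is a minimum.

f(x,y,z) = 3x^2 + y^2 + 3z^2 - 12x - 8y + 24z + 90
df/dx = 6x + (-12) = 0 => x = 2
df/dy = 2y + (-8) = 0 => y = 4
df/dz = 6z + (24) = 0 => z = -4
f(2,4,-4) = 3*(2)^2 + 1*(4)^2 + 3*(-4)^2 + -12*(2) + -8*(4) + 24*(-4) + 90 = 14
Hessian is diagonal with entries 6, 2, 6 > 0, confirmed minimum.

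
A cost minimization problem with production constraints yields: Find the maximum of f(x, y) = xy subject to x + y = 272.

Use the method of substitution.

Substitute y = 272 - x into f(x,y) = xy:
g(x) = x(272 - x) = 272x - x^2
g'(x) = 272 - 2x = 0  =>  x = 136
y = 272 - 136 = 136
Maximum value = 136 * 136 = 18496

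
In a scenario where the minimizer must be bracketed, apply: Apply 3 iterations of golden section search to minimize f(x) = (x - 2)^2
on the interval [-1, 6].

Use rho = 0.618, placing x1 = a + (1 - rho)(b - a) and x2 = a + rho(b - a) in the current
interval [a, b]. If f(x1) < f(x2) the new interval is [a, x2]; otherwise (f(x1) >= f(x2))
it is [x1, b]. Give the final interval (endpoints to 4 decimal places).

Golden section search for min of f(x) = (x - 2)^2 on [-1, 6].
Each step: x1 = a + (1 - rho)(b - a), x2 = a + rho(b - a); if f(x1) < f(x2) keep [a, x2], otherwise keep [x1, b].
Step 1: [-1.0000, 6.0000], x1=1.6740 (f=0.1063), x2=3.3260 (f=1.7583); f(x1) < f(x2) => keep [-1.0000, 3.3260]
Step 2: [-1.0000, 3.3260], x1=0.6525 (f=1.8157), x2=1.6735 (f=0.1066); f(x1) > f(x2) => keep [0.6525, 3.3260]
Step 3: [0.6525, 3.3260], x1=1.6738 (f=0.1064), x2=2.3047 (f=0.0929); f(x1) > f(x2) => keep [1.6738, 3.3260]
Final interval: [1.6738, 3.3260]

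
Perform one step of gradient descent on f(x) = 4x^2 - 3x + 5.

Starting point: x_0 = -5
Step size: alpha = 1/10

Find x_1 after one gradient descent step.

f(x) = 4x^2 - 3x + 5
f'(x) = 8x - 3
f'(-5) = 8*-5 + (-3) = -43
x_1 = x_0 - alpha * f'(x_0) = -5 - 1/10 * -43 = -7/10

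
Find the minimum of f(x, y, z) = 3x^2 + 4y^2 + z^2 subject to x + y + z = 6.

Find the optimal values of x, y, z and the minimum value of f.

Using Lagrange multipliers on f = 3x^2 + 4y^2 + z^2 with constraint x + y + z = 6:
Conditions: 2*3*x = lambda, 2*4*y = lambda, 2*1*z = lambda
So x = lambda/6, y = lambda/8, z = lambda/2
Substituting into constraint: lambda * (19/24) = 6
lambda = 144/19
x = 24/19, y = 18/19, z = 72/19
Minimum value = 432/19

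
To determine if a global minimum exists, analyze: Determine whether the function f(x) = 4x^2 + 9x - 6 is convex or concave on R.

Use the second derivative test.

f(x) = 4x^2 + 9x - 6
f'(x) = 8x + 9
f''(x) = 8
Since f''(x) = 8 > 0 for all x, f is convex on R.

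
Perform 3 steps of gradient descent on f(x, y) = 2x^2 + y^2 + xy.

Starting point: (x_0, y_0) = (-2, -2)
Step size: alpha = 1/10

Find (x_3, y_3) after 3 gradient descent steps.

f(x,y) = 2x^2 + y^2 + xy
grad_x = 4x + 1y, grad_y = 2y + 1x
Step 1: grad = (-10, -6), (-1, -7/5)
Step 2: grad = (-27/5, -19/5), (-23/50, -51/50)
Step 3: grad = (-143/50, -5/2), (-87/500, -77/100)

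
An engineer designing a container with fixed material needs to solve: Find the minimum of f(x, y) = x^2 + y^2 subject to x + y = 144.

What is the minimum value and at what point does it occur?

Substitute y = 144 - x into f(x,y) = x^2 + y^2:
g(x) = x^2 + (144 - x)^2 = 2x^2 - 288x + 20736
g'(x) = 4x - 288 = 0  =>  x = 72
y = 144 - 72 = 72
Minimum value = 72^2 + 72^2 = 10368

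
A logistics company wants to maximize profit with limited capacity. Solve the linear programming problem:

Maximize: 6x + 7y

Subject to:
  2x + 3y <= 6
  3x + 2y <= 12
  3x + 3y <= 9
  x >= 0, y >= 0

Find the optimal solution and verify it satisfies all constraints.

Feasible vertices: (0, 0), (0, 2), (3, 0)
Objective 6x + 7y at each vertex:
  (0, 0): 0
  (0, 2): 14
  (3, 0): 18
Maximum is 18 at (3, 0).
Verify constraints at (x, y) = (3, 0):
  2*3 + 3*0 = 6 <= 6 (active)
  3*3 + 2*0 = 9 <= 12
  3*3 + 3*0 = 9 <= 9 (active)
  x = 3 >= 0, y = 0 >= 0. All constraints satisfied.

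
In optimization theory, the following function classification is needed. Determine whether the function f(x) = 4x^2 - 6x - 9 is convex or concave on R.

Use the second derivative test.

f(x) = 4x^2 - 6x - 9
f'(x) = 8x - 6
f''(x) = 8
Since f''(x) = 8 > 0 for all x, f is convex on R.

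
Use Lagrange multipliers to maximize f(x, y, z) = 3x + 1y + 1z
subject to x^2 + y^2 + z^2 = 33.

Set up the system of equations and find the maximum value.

Lagrange conditions: 3 = 2*lambda*x, 1 = 2*lambda*y, 1 = 2*lambda*z
So x:3 = y:1 = z:1, i.e. x = 3t, y = 1t, z = 1t
Constraint: t^2*(3^2 + 1^2 + 1^2) = 33
  t^2 * 11 = 33  =>  t = sqrt(3)
Maximum = 3*3t + 1*1t + 1*1t = 11*sqrt(3) = sqrt(363)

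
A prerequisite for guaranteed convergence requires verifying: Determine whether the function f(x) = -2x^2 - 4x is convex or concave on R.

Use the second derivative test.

f(x) = -2x^2 - 4x
f'(x) = -4x - 4
f''(x) = -4
Since f''(x) = -4 < 0 for all x, f is concave on R.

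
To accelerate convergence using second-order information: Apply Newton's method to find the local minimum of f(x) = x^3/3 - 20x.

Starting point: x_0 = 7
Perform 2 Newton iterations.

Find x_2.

f(x) = x^3/3 - 20x
f'(x) = x^2 - 20, f''(x) = 2x
Newton update: x_{n+1} = x_n - (x_n^2 - 20)/(2*x_n)
Step 1: x_0 = 7, f'=29, f''=14, x_1 = 69/14
Step 2: x_1 = 69/14, f'=841/196, f''=69/7, x_2 = 8681/1932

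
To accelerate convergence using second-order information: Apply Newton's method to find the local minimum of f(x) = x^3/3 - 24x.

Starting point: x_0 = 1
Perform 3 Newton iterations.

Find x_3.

f(x) = x^3/3 - 24x
f'(x) = x^2 - 24, f''(x) = 2x
Newton update: x_{n+1} = x_n - (x_n^2 - 24)/(2*x_n)
Step 1: x_0 = 1, f'=-23, f''=2, x_1 = 25/2
Step 2: x_1 = 25/2, f'=529/4, f''=25, x_2 = 721/100
Step 3: x_2 = 721/100, f'=279841/10000, f''=721/50, x_3 = 759841/144200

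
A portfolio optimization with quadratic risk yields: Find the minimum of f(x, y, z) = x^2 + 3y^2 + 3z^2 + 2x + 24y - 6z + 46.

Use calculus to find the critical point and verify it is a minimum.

f(x,y,z) = x^2 + 3y^2 + 3z^2 + 2x + 24y - 6z + 46
df/dx = 2x + (2) = 0 => x = -1
df/dy = 6y + (24) = 0 => y = -4
df/dz = 6z + (-6) = 0 => z = 1
f(-1,-4,1) = 1*(-1)^2 + 3*(-4)^2 + 3*(1)^2 + 2*(-1) + 24*(-4) + -6*(1) + 46 = -6
Hessian is diagonal with entries 2, 6, 6 > 0, confirmed minimum.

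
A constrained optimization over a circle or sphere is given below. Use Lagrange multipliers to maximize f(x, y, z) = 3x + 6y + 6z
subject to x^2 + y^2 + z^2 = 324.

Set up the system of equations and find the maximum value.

Lagrange conditions: 3 = 2*lambda*x, 6 = 2*lambda*y, 6 = 2*lambda*z
So x:3 = y:6 = z:6, i.e. x = 3t, y = 6t, z = 6t
Constraint: t^2*(3^2 + 6^2 + 6^2) = 324
  t^2 * 81 = 324  =>  t = sqrt(4)
Maximum = 3*3t + 6*6t + 6*6t = 81*sqrt(4) = 162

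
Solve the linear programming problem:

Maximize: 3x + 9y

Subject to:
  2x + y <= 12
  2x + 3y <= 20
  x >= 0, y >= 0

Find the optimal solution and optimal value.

Feasible vertices: (0, 0), (0, 20/3), (4, 4), (6, 0)
Objective 3x + 9y at each:
  (0, 0): 0
  (0, 20/3): 60
  (4, 4): 48
  (6, 0): 18
Maximum is 60 at (0, 20/3).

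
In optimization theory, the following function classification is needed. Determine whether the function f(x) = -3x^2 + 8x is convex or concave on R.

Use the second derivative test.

f(x) = -3x^2 + 8x
f'(x) = -6x + 8
f''(x) = -6
Since f''(x) = -6 < 0 for all x, f is concave on R.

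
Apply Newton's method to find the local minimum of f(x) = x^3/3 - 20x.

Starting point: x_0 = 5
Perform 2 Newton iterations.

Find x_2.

f(x) = x^3/3 - 20x
f'(x) = x^2 - 20, f''(x) = 2x
Newton update: x_{n+1} = x_n - (x_n^2 - 20)/(2*x_n)
Step 1: x_0 = 5, f'=5, f''=10, x_1 = 9/2
Step 2: x_1 = 9/2, f'=1/4, f''=9, x_2 = 161/36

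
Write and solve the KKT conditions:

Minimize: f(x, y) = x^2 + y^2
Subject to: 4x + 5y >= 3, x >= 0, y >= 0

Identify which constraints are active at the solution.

KKT conditions for min x^2 + y^2 s.t. 4x + 5y >= 3, x >= 0, y >= 0:
Stationarity: 2x = mu*4 + mu_x, 2y = mu*5 + mu_y, with mu, mu_x, mu_y >= 0
Complementary slackness: mu*(4x + 5y - 3) = 0, mu_x*x = 0, mu_y*y = 0
(0, 0) is infeasible (4*0 + 5*0 < 3), so if mu = 0 stationarity would force x = mu_x/2 >= 0, y = mu_y/2 >= 0 with mu_x*x = mu_y*y = 0, i.e. x = y = 0: contradiction. Hence mu > 0 and 4x + 5y = 3 is active.
Try x > 0, y > 0 (so mu_x = mu_y = 0): x = 4*mu/2, y = 5*mu/2
Substitute: 4*(4*mu/2) + 5*(5*mu/2) = 3
  mu*41/2 = 3 => mu = 6/41
x* = 12/41 > 0, y* = 15/41 > 0, consistent with mu_x = mu_y = 0.
f is convex and the constraints are linear, so this KKT point is the global minimum.
f* = 9/41
Active constraints: 4x + 5y >= 3 (holds with equality, mu = 6/41 > 0); x >= 0 and y >= 0 are inactive (mu_x = mu_y = 0).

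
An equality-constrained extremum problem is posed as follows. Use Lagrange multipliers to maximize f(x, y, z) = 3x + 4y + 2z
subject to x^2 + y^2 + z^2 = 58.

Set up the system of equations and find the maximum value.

Lagrange conditions: 3 = 2*lambda*x, 4 = 2*lambda*y, 2 = 2*lambda*z
So x:3 = y:4 = z:2, i.e. x = 3t, y = 4t, z = 2t
Constraint: t^2*(3^2 + 4^2 + 2^2) = 58
  t^2 * 29 = 58  =>  t = sqrt(2)
Maximum = 3*3t + 4*4t + 2*2t = 29*sqrt(2) = sqrt(1682)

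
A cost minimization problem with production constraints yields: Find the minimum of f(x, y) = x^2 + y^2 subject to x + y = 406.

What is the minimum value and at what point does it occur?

Substitute y = 406 - x into f(x,y) = x^2 + y^2:
g(x) = x^2 + (406 - x)^2 = 2x^2 - 812x + 164836
g'(x) = 4x - 812 = 0  =>  x = 203
y = 406 - 203 = 203
Minimum value = 203^2 + 203^2 = 82418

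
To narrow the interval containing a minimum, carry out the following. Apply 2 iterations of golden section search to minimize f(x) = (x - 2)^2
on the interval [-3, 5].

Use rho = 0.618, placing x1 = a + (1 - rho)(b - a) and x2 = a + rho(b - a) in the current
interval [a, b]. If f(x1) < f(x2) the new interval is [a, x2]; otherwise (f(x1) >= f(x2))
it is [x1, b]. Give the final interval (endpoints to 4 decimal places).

Golden section search for min of f(x) = (x - 2)^2 on [-3, 5].
Each step: x1 = a + (1 - rho)(b - a), x2 = a + rho(b - a); if f(x1) < f(x2) keep [a, x2], otherwise keep [x1, b].
Step 1: [-3.0000, 5.0000], x1=0.0560 (f=3.7791), x2=1.9440 (f=0.0031); f(x1) > f(x2) => keep [0.0560, 5.0000]
Step 2: [0.0560, 5.0000], x1=1.9446 (f=0.0031), x2=3.1114 (f=1.2352); f(x1) < f(x2) => keep [0.0560, 3.1114]
Final interval: [0.0560, 3.1114]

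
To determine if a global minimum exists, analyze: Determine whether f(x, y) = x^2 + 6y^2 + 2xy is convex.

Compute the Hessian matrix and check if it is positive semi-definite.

f(x,y) = x^2 + 6y^2 + 2xy
Hessian H = [[2, 2], [2, 12]]
trace(H) = 14, det(H) = 20
Eigenvalues: (14 +/- sqrt(116)) / 2 = 12.39, 1.615
Since both eigenvalues > 0, f is convex.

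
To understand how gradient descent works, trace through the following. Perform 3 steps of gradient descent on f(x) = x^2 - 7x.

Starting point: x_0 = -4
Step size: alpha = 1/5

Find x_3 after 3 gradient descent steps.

f(x) = x^2 - 7x, f'(x) = 2x + (-7)
Step 1: f'(-4) = -15, x_1 = -4 - 1/5 * -15 = -1
Step 2: f'(-1) = -9, x_2 = -1 - 1/5 * -9 = 4/5
Step 3: f'(4/5) = -27/5, x_3 = 4/5 - 1/5 * -27/5 = 47/25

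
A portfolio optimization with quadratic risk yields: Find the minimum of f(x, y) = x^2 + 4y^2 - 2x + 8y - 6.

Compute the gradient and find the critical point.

f(x,y) = x^2 + 4y^2 - 2x + 8y - 6
df/dx = 2x + (-2) = 0  =>  x = 1
df/dy = 8y + (8) = 0  =>  y = -1
f(1, -1) = 1*(1)^2 + 4*(-1)^2 + -2*(1) + 8*(-1) + -6 = -11
Hessian is diagonal with entries 2, 8 > 0, so this is a minimum.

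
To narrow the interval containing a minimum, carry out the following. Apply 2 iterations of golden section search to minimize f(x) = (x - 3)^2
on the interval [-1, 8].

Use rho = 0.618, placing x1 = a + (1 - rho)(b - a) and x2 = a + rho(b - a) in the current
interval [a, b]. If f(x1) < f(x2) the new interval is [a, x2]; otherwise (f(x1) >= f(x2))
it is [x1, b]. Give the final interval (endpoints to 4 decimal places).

Golden section search for min of f(x) = (x - 3)^2 on [-1, 8].
Each step: x1 = a + (1 - rho)(b - a), x2 = a + rho(b - a); if f(x1) < f(x2) keep [a, x2], otherwise keep [x1, b].
Step 1: [-1.0000, 8.0000], x1=2.4380 (f=0.3158), x2=4.5620 (f=2.4398); f(x1) < f(x2) => keep [-1.0000, 4.5620]
Step 2: [-1.0000, 4.5620], x1=1.1247 (f=3.5168), x2=2.4373 (f=0.3166); f(x1) > f(x2) => keep [1.1247, 4.5620]
Final interval: [1.1247, 4.5620]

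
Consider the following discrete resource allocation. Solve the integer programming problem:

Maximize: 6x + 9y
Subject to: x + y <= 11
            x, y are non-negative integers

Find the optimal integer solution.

Objective: 6x + 9y, constraint: x + y <= 11
Coefficient of y is 9 > coefficient of x is 6, so allocate the entire budget to y.
Optimal: x = 0, y = 11, value = 99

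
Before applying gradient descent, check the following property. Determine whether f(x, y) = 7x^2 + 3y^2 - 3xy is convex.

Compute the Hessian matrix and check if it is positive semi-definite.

f(x,y) = 7x^2 + 3y^2 - 3xy
Hessian H = [[14, -3], [-3, 6]]
trace(H) = 20, det(H) = 75
Eigenvalues: (20 +/- sqrt(100)) / 2 = 15, 5
Since both eigenvalues > 0, f is convex.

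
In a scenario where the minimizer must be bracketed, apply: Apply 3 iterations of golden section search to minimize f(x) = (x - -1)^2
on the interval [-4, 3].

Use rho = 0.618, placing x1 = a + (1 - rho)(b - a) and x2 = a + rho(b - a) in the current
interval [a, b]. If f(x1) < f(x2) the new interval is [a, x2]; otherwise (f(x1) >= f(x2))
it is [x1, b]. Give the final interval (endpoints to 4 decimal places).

Golden section search for min of f(x) = (x - -1)^2 on [-4, 3].
Each step: x1 = a + (1 - rho)(b - a), x2 = a + rho(b - a); if f(x1) < f(x2) keep [a, x2], otherwise keep [x1, b].
Step 1: [-4.0000, 3.0000], x1=-1.3260 (f=0.1063), x2=0.3260 (f=1.7583); f(x1) < f(x2) => keep [-4.0000, 0.3260]
Step 2: [-4.0000, 0.3260], x1=-2.3475 (f=1.8157), x2=-1.3265 (f=0.1066); f(x1) > f(x2) => keep [-2.3475, 0.3260]
Step 3: [-2.3475, 0.3260], x1=-1.3262 (f=0.1064), x2=-0.6953 (f=0.0929); f(x1) > f(x2) => keep [-1.3262, 0.3260]
Final interval: [-1.3262, 0.3260]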